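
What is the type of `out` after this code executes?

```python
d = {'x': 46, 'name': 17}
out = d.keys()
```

.keys() returns a dict_keys view object

dict_keys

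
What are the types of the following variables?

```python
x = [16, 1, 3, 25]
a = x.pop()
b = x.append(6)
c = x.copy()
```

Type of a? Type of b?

list.pop() returns the element (int); list.append() returns None

int, NoneType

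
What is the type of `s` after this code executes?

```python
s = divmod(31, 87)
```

divmod() returns a tuple (quotient, remainder)

tuple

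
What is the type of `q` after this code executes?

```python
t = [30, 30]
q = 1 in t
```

'in' operator returns bool

bool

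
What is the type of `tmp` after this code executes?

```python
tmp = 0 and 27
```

'and' returns the first falsy value (0, which is int)

int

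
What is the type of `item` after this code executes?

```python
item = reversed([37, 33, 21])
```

reversed() on a list returns a list_reverseiterator

list_reverseiterator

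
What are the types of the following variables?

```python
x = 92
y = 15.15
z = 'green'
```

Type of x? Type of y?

x is int; y is float

int, float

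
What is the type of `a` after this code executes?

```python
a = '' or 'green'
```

'or' returns first truthy value ('green', which is str)

str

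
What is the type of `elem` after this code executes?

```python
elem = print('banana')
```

print() returns None

NoneType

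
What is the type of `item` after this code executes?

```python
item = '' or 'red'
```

'or' returns first truthy value ('red', which is str)

str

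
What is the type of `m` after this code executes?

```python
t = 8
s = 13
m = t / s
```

int / int always returns float in Python 3 (8 / 13 = 0.615385)

float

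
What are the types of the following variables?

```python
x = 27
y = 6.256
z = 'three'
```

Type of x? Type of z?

x is int; z is str

int, str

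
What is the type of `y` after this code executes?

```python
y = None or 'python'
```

'or' with None returns the other value ('python', str)

str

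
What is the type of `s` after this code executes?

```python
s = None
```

None has type NoneType

NoneType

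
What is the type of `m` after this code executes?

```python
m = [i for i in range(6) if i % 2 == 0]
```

A list comprehension [...] produces a list

list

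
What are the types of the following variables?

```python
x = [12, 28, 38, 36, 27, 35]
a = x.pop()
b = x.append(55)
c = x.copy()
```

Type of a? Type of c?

list.pop() returns the element (int); list.copy() returns list

int, list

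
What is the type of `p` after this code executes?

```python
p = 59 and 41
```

'and' returns the last value when all truthy (41, which is int)

int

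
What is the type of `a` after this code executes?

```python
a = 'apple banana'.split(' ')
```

str.split() returns list

list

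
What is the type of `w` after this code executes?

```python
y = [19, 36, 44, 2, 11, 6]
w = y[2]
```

Indexing a list of ints returns int (y[2] = 44)

int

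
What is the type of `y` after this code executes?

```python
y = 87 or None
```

'or' returns first truthy value (87, int)

int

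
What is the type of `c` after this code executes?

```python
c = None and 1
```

'and' returns first falsy value (None)

NoneType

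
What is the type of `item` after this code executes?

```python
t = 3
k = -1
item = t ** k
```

int ** negative int returns float

float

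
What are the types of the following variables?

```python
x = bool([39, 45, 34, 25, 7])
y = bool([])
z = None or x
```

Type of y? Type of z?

bool() returns bool; None or <bool> returns the bool

bool, bool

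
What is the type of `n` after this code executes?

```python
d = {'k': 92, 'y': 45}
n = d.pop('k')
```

dict.pop() returns the value (int)

int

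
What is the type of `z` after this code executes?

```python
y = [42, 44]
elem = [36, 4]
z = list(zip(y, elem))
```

list(zip(...)) returns a list of tuples

list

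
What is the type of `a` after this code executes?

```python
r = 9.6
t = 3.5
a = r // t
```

float // float returns float (floor division preserves float type)

float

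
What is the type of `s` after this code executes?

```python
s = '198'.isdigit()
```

str.isdigit() returns bool

bool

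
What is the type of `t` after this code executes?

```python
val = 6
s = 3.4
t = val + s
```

int + float returns float (6 + 3.4 = 9.4)

float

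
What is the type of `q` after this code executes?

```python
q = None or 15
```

'or' with None returns the other value (15, int)

int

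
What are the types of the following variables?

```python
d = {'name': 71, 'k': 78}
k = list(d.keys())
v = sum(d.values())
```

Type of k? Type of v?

list(...) returns list; sum of int values returns int

list, int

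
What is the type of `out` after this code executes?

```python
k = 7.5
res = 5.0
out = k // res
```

float // float returns float (floor division preserves float type)

float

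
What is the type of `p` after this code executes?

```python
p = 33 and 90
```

'and' returns the last value when all truthy (90, which is int)

int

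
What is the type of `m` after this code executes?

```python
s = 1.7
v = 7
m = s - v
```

float - int returns float (1.7 - 7 = -5.3)

float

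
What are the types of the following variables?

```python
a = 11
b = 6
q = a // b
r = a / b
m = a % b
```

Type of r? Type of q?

int / int returns float; int // int returns int

float, int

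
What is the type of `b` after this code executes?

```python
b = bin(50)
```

bin() returns str representation

str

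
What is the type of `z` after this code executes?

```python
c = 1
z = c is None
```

'is' comparison returns bool

bool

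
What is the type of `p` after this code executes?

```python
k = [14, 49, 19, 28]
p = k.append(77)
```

list.append() returns None (mutates in place)

NoneType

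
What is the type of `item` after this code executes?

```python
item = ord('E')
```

ord() returns int (Unicode code point)

int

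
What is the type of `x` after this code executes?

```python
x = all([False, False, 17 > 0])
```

all() returns bool

bool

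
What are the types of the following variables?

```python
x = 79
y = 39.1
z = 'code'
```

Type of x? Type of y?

x is int; y is float

int, float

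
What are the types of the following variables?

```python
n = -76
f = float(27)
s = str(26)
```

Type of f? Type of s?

f is float; s is str

float, str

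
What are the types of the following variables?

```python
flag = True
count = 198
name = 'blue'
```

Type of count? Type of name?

count is int; name is str

int, str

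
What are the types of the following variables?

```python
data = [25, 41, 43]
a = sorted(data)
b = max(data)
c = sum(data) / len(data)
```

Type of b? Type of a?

max of ints returns int; sorted() returns list

int, list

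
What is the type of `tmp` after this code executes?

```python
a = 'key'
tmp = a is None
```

'is' comparison returns bool

bool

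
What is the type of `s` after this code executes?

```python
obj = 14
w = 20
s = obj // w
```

int // int returns int (14 // 20 = 0)

int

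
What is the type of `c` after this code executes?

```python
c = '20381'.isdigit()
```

str.isdigit() returns bool

bool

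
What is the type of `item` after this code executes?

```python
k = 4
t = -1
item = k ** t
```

int ** negative int returns float

float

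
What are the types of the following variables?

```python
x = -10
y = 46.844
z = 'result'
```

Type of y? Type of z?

y is float; z is str

float, str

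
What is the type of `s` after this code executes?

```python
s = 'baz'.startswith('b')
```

str.startswith() returns bool

bool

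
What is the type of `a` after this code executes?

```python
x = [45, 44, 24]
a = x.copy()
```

list.copy() returns list

list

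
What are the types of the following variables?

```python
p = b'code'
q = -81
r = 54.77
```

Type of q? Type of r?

q is int; r is float

int, float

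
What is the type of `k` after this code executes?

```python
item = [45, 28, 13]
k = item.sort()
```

list.sort() returns None (sorts in place)

NoneType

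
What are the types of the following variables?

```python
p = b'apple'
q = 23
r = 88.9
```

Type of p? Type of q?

p is bytes; q is int

bytes, int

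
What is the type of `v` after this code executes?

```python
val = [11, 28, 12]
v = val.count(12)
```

list.count() returns int

int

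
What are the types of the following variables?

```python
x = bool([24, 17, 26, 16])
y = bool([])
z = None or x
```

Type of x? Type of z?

bool() returns bool; None or <bool> returns the bool

bool, bool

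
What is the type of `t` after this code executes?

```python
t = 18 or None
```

'or' returns first truthy value (18, int)

int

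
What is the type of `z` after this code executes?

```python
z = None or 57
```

'or' with None returns the other value (57, int)

int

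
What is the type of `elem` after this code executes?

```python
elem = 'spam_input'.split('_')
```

str.split() returns list

list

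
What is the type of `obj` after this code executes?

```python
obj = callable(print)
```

callable() returns bool

bool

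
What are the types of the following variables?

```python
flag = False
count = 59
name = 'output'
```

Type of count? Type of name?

count is int; name is str

int, str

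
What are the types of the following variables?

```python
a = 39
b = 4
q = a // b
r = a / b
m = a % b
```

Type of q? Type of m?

int // int returns int; int % int returns int

int, int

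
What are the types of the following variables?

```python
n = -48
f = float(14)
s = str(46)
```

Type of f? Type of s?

f is float; s is str

float, str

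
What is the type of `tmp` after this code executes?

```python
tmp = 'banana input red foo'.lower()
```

str.lower() returns str

str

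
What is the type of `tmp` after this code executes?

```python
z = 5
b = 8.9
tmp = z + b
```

int + float returns float (5 + 8.9 = 13.9)

float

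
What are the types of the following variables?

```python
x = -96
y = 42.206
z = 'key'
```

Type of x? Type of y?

x is int; y is float

int, float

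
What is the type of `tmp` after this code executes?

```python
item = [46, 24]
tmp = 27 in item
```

'in' operator returns bool

bool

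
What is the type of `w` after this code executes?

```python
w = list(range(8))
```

list(range(...)) returns list

list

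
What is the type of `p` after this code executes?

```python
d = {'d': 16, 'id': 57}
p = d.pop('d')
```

dict.pop() returns the value (int)

int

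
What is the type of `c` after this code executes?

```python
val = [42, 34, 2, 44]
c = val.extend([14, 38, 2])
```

list.extend() returns None

NoneType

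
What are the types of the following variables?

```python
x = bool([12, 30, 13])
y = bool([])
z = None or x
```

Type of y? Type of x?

bool() returns bool; bool() returns bool

bool, bool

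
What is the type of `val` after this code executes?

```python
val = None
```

None has type NoneType

NoneType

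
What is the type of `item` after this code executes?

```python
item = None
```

None has type NoneType

NoneType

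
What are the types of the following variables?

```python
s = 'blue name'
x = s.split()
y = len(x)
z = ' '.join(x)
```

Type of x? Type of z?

str.split() returns list; str.join() returns str

list, str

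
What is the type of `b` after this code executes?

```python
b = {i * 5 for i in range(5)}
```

A set comprehension {expr for x in iterable} produces a set

set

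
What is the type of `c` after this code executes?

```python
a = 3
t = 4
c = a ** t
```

int ** positive int returns int (3 ** 4 = 81)

int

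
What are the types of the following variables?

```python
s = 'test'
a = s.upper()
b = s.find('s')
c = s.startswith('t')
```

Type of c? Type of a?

str.startswith() returns bool; str.upper() returns str

bool, str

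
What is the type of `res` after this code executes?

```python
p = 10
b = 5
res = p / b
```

int / int always returns float in Python 3 (10 / 5 = 2)

float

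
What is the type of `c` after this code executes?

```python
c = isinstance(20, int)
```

isinstance() returns bool

bool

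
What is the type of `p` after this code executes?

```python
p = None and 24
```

'and' returns first falsy value (None)

NoneType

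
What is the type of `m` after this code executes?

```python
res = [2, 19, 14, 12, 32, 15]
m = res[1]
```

Indexing a list of ints returns int (res[1] = 19)

int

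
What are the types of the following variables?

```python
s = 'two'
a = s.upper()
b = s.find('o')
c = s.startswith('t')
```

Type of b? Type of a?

str.find() returns int; str.upper() returns str

int, str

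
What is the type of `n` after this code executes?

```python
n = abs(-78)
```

abs() of int returns int

int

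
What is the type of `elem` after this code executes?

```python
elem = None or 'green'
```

'or' with None returns the other value ('green', str)

str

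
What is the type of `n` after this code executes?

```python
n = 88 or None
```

'or' returns first truthy value (88, int)

int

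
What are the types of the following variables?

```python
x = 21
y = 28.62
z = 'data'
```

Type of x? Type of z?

x is int; z is str

int, str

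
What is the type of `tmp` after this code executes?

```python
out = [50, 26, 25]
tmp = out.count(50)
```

list.count() returns int

int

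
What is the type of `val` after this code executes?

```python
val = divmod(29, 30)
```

divmod() returns a tuple (quotient, remainder)

tuple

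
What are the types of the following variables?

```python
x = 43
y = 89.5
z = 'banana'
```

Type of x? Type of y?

x is int; y is float

int, float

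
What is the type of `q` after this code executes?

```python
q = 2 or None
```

'or' returns first truthy value (2, int)

int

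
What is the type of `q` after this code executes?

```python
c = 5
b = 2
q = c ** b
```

int ** positive int returns int (5 ** 2 = 25)

int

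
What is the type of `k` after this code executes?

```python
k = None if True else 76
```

Ternary: condition is True, if branch (None) taken → NoneType

NoneType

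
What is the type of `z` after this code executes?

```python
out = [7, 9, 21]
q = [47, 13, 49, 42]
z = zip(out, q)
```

zip() returns a zip iterator object

zip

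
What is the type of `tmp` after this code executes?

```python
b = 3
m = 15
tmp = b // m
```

int // int returns int (3 // 15 = 0)

int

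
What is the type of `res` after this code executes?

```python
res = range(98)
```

range() returns a range object

range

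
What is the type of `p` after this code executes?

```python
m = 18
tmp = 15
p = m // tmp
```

int // int returns int (18 // 15 = 1)

int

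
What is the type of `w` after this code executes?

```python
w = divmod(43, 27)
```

divmod() returns a tuple (quotient, remainder)

tuple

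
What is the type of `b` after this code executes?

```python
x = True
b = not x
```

'not' always returns bool

bool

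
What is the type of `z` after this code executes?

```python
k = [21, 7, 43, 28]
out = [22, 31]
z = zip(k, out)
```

zip() returns a zip iterator object

zip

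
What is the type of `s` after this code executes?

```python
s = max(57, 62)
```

max() of ints returns int

int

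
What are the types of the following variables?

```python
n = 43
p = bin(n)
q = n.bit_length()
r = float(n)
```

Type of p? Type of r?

bin() returns str; float() returns float

str, float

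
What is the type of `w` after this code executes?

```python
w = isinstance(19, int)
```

isinstance() returns bool

bool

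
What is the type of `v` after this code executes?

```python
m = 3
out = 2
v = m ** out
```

int ** positive int returns int (3 ** 2 = 9)

int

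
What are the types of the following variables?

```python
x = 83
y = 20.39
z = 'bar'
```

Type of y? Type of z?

y is float; z is str

float, str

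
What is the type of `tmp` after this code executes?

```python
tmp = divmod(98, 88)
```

divmod() returns a tuple (quotient, remainder)

tuple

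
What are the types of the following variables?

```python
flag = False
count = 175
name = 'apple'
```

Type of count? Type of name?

count is int; name is str

int, str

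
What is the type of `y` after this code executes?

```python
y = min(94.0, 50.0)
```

min() of floats returns float

float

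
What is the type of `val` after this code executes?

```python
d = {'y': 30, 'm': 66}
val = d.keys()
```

.keys() returns a dict_keys view object

dict_keys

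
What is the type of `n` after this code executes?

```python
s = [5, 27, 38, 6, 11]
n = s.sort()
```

list.sort() returns None (sorts in place)

NoneType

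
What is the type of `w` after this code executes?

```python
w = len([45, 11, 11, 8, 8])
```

len() always returns int

int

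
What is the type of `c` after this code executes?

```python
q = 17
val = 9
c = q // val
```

int // int returns int (17 // 9 = 1)

int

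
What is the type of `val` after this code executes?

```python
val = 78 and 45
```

'and' returns the last value when all truthy (45, which is int)

int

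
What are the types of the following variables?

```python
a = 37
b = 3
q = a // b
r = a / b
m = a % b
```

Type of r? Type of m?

int / int returns float; int % int returns int

float, int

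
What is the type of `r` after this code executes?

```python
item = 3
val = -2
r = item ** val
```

int ** negative int returns float

float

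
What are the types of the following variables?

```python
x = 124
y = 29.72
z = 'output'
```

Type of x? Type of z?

x is int; z is str

int, str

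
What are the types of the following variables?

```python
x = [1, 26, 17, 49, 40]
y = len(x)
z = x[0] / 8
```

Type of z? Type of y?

int / int returns float; len() returns int

float, int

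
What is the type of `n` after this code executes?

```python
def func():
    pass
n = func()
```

A function with no return statement returns None

NoneType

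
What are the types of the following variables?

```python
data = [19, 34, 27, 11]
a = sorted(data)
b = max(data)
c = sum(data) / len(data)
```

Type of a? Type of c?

sorted() returns list; int / int returns float

list, float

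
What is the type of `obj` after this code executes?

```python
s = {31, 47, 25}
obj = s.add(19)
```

set.add() returns None (mutates in place)

NoneType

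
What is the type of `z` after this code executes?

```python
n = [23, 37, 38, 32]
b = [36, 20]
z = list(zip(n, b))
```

list(zip(...)) returns a list of tuples

list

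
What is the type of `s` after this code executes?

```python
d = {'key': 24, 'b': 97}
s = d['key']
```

Accessing dict[str, int] with key 'key' returns int value 24

int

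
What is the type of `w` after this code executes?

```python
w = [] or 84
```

'or' returns first truthy value (84, which is int)

int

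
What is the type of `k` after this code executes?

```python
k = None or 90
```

'or' with None returns the other value (90, int)

int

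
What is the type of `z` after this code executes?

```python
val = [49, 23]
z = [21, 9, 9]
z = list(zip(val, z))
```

list(zip(...)) returns a list of tuples

list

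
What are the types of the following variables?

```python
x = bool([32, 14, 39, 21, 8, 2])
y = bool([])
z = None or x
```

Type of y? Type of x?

bool() returns bool; bool() returns bool

bool, bool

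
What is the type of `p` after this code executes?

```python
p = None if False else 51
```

Ternary: condition is False, else branch (51) taken → int

int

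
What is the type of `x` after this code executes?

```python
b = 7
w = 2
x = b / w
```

int / int always returns float in Python 3 (7 / 2 = 3.5)

float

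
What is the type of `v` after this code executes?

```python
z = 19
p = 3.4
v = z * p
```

int * float returns float (19 * 3.4 = 64.6)

float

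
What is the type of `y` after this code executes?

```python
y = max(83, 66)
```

max() of ints returns int

int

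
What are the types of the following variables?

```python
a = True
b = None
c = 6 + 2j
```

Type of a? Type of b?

a is bool; b is NoneType

bool, NoneType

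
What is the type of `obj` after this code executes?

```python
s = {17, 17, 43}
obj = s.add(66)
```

set.add() returns None (mutates in place)

NoneType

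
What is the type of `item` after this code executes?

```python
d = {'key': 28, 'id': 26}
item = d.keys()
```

.keys() returns a dict_keys view object

dict_keys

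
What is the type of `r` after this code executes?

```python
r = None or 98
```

'or' with None returns the other value (98, int)

int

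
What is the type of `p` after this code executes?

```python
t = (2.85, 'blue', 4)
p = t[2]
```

Index 2 of tuple is 4 which is int

int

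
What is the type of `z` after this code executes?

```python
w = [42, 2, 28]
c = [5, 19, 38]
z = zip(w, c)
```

zip() returns a zip iterator object

zip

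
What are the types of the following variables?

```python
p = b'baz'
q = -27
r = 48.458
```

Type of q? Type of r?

q is int; r is float

int, float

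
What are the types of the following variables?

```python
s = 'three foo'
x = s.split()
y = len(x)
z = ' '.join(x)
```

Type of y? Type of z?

len() returns int; str.join() returns str

int, str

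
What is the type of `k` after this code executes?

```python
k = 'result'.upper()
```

str.upper() returns str

str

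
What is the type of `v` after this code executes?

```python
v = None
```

None has type NoneType

NoneType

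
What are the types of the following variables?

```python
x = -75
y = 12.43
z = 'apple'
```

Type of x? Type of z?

x is int; z is str

int, str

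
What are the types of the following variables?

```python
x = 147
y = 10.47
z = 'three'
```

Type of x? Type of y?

x is int; y is float

int, float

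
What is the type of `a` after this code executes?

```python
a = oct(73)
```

oct() returns str representation

str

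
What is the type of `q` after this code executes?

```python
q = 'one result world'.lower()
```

str.lower() returns str

str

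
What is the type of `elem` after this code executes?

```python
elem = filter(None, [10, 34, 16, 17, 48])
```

filter() returns a filter iterator object

filter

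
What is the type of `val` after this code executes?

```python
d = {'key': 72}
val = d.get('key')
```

dict.get() returns the value (int) when key is found

int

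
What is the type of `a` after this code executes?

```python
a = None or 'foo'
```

'or' with None returns the other value ('foo', str)

str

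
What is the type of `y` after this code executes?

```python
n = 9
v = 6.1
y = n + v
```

int + float returns float (9 + 6.1 = 15.1)

float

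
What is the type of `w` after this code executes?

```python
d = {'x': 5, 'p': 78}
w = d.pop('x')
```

dict.pop() returns the value (int)

int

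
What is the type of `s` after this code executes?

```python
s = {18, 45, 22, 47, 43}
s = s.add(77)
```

set.add() returns None (mutates in place)

NoneType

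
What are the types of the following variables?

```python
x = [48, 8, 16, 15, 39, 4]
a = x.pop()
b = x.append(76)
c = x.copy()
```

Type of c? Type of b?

list.copy() returns list; list.append() returns None

list, NoneType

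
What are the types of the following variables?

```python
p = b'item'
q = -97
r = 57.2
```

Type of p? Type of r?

p is bytes; r is float

bytes, float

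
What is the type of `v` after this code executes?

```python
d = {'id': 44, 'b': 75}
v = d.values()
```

.values() returns a dict_values view object

dict_values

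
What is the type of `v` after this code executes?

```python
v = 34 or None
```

'or' returns first truthy value (34, int)

int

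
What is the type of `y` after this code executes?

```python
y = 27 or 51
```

'or' returns the first truthy value (27, which is int)

int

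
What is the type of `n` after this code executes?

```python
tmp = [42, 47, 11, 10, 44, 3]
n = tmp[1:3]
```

Slicing a list always returns a list

list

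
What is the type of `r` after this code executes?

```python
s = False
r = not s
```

'not' always returns bool

bool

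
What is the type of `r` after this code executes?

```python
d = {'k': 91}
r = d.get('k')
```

dict.get() returns the value (int) when key is found

int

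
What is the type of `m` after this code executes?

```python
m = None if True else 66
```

Ternary: condition is True, if branch (None) taken → NoneType

NoneType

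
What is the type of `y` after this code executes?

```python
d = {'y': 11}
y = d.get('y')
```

dict.get() returns the value (int) when key is found

int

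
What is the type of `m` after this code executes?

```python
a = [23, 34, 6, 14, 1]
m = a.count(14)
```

list.count() returns int

int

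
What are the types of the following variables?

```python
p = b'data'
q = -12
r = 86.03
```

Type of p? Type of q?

p is bytes; q is int

bytes, int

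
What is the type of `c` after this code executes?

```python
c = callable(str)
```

callable() returns bool

bool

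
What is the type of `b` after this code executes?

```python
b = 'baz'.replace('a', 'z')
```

str.replace() returns str

str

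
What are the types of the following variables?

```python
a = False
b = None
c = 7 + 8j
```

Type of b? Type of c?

b is NoneType; c is complex

NoneType, complex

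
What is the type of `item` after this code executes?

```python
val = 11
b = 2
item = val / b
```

int / int always returns float in Python 3 (11 / 2 = 5.5)

float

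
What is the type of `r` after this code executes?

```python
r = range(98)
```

range() returns a range object

range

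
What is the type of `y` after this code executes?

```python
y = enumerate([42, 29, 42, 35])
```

enumerate() returns an enumerate iterator object

enumerate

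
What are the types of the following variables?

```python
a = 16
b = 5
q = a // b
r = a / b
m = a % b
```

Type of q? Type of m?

int // int returns int; int % int returns int

int, int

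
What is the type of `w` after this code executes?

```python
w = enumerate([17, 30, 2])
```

enumerate() returns an enumerate iterator object

enumerate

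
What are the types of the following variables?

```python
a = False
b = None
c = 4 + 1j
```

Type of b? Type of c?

b is NoneType; c is complex

NoneType, complex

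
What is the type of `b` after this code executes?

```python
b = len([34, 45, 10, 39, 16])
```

len() always returns int

int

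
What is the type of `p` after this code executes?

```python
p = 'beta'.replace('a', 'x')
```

str.replace() returns str

str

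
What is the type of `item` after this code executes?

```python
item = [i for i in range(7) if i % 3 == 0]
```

A list comprehension [...] produces a list

list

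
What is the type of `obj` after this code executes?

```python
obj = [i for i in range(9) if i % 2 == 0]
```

A list comprehension [...] produces a list

list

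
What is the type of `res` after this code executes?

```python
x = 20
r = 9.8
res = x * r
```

int * float returns float (20 * 9.8 = 196.0)

float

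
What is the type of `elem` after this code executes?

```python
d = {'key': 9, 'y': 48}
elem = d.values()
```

.values() returns a dict_values view object

dict_values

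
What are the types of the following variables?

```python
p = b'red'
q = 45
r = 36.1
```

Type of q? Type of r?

q is int; r is float

int, float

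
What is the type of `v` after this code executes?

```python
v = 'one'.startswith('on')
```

str.startswith() returns bool

bool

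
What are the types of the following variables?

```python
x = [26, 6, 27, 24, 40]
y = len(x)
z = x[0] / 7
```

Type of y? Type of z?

len() returns int; int / int returns float

int, float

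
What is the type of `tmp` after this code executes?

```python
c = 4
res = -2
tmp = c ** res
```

int ** negative int returns float

float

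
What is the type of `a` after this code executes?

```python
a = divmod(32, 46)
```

divmod() returns a tuple (quotient, remainder)

tuple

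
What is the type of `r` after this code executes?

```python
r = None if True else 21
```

Ternary: condition is True, if branch (None) taken → NoneType

NoneType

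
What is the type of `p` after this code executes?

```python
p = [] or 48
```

'or' returns first truthy value (48, which is int)

int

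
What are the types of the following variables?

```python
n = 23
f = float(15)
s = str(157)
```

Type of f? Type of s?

f is float; s is str

float, str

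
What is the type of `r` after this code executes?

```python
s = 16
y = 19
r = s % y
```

int % int returns int (16 % 19 = 16)

int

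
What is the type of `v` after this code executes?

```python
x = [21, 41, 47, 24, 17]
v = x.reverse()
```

list.reverse() returns None

NoneType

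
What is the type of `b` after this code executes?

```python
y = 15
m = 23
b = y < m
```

Comparison operators return bool

bool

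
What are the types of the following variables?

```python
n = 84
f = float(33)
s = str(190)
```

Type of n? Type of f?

n is int; f is float

int, float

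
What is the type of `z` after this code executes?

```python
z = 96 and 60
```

'and' returns the last value when all truthy (60, which is int)

int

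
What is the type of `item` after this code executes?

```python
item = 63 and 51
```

'and' returns the last value when all truthy (51, which is int)

int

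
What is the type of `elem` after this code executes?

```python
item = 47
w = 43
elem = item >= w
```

Comparison operators return bool

bool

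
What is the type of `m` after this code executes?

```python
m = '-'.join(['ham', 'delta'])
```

str.join() returns str

str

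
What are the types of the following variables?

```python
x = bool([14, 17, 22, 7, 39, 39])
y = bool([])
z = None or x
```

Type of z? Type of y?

None or <bool> returns the bool; bool() returns bool

bool, bool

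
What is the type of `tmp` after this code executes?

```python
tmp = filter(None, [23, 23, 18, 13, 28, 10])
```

filter() returns a filter iterator object

filter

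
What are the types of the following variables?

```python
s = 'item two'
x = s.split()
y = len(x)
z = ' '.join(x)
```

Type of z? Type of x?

str.join() returns str; str.split() returns list

str, list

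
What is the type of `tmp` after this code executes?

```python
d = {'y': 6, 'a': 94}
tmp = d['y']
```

Accessing dict[str, int] with key 'y' returns int value 6

int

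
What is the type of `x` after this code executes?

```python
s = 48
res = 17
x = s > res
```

Comparison operators return bool

bool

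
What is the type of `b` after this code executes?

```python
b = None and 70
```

'and' returns first falsy value (None)

NoneType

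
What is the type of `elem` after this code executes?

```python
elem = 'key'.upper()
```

str.upper() returns str

str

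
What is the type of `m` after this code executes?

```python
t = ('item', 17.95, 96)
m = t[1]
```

Index 1 of tuple is 17.95 which is float

float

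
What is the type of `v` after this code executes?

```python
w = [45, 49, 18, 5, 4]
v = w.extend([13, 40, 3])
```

list.extend() returns None

NoneType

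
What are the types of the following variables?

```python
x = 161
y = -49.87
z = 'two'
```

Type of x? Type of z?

x is int; z is str

int, str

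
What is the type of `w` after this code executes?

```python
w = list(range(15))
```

list(range(...)) returns list

list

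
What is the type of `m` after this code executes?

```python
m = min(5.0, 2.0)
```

min() of floats returns float

float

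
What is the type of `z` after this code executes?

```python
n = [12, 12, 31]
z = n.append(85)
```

list.append() returns None (mutates in place)

NoneType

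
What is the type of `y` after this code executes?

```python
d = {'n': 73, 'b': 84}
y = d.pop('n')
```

dict.pop() returns the value (int)

int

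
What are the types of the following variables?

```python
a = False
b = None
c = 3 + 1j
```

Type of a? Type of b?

a is bool; b is NoneType

bool, NoneType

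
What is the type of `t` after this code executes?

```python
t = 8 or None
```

'or' returns first truthy value (8, int)

int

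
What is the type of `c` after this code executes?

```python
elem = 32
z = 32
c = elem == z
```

Equality comparison returns bool

bool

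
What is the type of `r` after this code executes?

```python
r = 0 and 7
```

'and' returns the first falsy value (0, which is int)

int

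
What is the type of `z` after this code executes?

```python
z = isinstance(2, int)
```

isinstance() returns bool

bool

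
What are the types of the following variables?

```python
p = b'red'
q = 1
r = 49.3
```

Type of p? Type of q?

p is bytes; q is int

bytes, int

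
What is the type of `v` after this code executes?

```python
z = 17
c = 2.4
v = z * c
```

int * float returns float (17 * 2.4 = 40.8)

float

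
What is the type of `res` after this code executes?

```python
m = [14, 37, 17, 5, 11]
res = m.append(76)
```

list.append() returns None (mutates in place)

NoneType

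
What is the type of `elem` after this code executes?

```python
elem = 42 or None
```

'or' returns first truthy value (42, int)

int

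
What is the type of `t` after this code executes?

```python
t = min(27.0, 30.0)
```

min() of floats returns float

float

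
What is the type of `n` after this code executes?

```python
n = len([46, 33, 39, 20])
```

len() always returns int

int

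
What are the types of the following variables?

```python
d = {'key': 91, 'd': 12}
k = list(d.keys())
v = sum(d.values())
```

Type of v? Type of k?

sum of int values returns int; list(...) returns list

int, list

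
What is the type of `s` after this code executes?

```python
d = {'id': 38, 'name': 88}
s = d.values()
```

.values() returns a dict_values view object

dict_values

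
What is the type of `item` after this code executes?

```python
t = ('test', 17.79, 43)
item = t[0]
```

Index 0 of tuple is 'test' which is str

str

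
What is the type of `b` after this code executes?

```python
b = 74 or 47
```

'or' returns the first truthy value (74, which is int)

int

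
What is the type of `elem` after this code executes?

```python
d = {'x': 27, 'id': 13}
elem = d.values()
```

.values() returns a dict_values view object

dict_values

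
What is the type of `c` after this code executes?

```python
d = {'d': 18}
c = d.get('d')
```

dict.get() returns the value (int) when key is found

int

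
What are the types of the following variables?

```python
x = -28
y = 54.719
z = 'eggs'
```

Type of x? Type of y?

x is int; y is float

int, float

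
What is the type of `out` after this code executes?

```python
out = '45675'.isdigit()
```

str.isdigit() returns bool

bool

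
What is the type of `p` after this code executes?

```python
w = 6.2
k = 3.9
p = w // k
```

float // float returns float (floor division preserves float type)

float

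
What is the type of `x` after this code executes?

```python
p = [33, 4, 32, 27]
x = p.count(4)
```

list.count() returns int

int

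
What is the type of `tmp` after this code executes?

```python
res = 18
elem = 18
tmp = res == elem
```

Equality comparison returns bool

bool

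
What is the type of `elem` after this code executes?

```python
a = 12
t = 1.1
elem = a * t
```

int * float returns float (12 * 1.1 = 13.2)

float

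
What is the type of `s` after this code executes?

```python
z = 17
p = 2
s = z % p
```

int % int returns int (17 % 2 = 1)

int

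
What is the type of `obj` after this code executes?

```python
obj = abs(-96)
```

abs() of int returns int

int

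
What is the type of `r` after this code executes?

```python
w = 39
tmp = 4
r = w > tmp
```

Comparison operators return bool

bool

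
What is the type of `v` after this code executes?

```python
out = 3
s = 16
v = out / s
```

int / int always returns float in Python 3 (3 / 16 = 0.1875)

float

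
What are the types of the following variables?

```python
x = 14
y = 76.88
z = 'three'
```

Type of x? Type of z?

x is int; z is str

int, str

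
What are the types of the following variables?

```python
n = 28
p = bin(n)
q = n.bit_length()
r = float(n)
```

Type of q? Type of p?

int.bit_length() returns int; bin() returns str

int, str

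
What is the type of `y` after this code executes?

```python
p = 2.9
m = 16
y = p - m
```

float - int returns float (2.9 - 16 = -13.1)

float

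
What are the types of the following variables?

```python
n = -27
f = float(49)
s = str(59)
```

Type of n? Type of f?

n is int; f is float

int, float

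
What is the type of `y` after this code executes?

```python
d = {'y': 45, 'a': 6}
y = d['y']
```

Accessing dict[str, int] with key 'y' returns int value 45

int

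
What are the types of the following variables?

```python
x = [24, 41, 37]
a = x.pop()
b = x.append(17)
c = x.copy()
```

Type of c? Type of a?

list.copy() returns list; list.pop() returns the element (int)

list, int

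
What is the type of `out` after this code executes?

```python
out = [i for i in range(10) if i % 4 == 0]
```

A list comprehension [...] produces a list

list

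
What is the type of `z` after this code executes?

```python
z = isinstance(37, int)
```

isinstance() returns bool

bool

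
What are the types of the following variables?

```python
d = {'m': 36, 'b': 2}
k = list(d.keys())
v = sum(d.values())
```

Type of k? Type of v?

list(...) returns list; sum of int values returns int

list, int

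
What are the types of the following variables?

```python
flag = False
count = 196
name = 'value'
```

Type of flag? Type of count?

flag is bool; count is int

bool, int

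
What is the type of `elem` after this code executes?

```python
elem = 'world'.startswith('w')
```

str.startswith() returns bool

bool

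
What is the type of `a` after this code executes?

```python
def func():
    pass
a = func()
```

A function with no return statement returns None

NoneType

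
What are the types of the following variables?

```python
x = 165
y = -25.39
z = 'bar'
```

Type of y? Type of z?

y is float; z is str

float, str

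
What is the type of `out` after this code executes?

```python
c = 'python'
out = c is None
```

'is' comparison returns bool

bool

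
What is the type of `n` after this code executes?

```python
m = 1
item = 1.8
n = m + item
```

int + float returns float (1 + 1.8 = 2.8)

float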